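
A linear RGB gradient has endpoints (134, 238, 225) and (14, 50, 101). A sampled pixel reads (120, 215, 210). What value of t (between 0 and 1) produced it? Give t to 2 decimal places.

0.12

Invert the lerp on the G channel (largest span, 188): t = (215 − 238) / (50 − 238) = -23/-188 = 0.12234.
Check on R: (120 − 134)/(14 − 134) = 0.1167 ✓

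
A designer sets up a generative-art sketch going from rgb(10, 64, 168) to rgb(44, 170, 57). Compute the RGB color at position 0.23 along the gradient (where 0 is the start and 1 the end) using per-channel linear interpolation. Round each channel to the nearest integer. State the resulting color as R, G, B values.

(18, 88, 142)

R = 10 + 0.23 × (44 − 10) = 10 + 0.23 × 34 = 17.82 → 18
G = 64 + 0.23 × (170 − 64) = 64 + 0.23 × 106 = 88.38 → 88
B = 168 + 0.23 × (57 − 168) = 168 + 0.23 × -111 = 142.47 → 142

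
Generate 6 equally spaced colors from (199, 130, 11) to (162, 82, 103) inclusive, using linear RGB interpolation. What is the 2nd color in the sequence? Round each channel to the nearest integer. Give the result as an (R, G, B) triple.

With 6 swatches and endpoints inclusive, swatch 2 sits at t = (2 − 1)/(6 − 1) = 1/5 ≈ 0.2.
R = 199 + 0.2 × (162 − 199) = 191.6 → 192
G = 130 + 0.2 × (82 − 130) = 120.4 → 120
B = 11 + 0.2 × (103 − 11) = 29.4 → 29

(192, 120, 29)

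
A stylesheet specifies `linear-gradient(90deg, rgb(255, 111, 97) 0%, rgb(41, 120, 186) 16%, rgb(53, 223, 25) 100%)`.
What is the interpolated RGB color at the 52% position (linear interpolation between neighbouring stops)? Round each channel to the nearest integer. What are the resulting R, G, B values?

52% lies between the 16% and 100% stops, so the local fraction is t = (52 − 16)/(100 − 16) = 36/84 ≈ 0.4286.
R = 41 + 0.4286 × (53 − 41) = 46.143 → 46
G = 120 + 0.4286 × (223 − 120) = 164.146 → 164
B = 186 + 0.4286 × (25 − 186) = 116.995 → 117

(46, 164, 117)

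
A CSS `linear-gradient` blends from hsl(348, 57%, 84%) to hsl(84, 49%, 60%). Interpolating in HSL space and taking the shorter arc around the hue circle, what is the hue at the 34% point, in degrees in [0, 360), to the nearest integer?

21

Hue: 84 − 348 = -264°, but |-264| > 180 so the shorter arc goes the other way: Δh = -264 + 360 = 96°.
H = 348 + 0.34 × (96) = 380.64 → 381 → 381 mod 360 = 21°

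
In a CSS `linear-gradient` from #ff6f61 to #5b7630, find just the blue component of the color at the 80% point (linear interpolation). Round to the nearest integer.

B₁ = 97 (from #ff6f61), B₂ = 48 (from #5b7630).
B = 97 + 0.8 × (48 − 97) = 57.8 → 58

58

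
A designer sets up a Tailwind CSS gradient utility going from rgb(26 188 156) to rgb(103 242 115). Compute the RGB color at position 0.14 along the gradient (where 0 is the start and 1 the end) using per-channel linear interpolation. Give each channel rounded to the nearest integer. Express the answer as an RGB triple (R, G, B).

R = 26 + 0.14 × (103 − 26) = 26 + 0.14 × 77 = 36.78 → 37
G = 188 + 0.14 × (242 − 188) = 188 + 0.14 × 54 = 195.56 → 196
B = 156 + 0.14 × (115 − 156) = 156 + 0.14 × -41 = 150.26 → 150
So the blended color is (37, 196, 150), about #25c496.

(37, 196, 150)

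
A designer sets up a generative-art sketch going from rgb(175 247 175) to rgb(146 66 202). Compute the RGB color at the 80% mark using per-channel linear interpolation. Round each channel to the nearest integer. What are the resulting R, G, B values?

80% corresponds to t = 0.8.
R = 175 + 0.8 × (146 − 175) = 175 + 0.8 × -29 = 151.8 → 152
G = 247 + 0.8 × (66 − 247) = 247 + 0.8 × -181 = 102.2 → 102
B = 175 + 0.8 × (202 − 175) = 175 + 0.8 × 27 = 196.6 → 197

(152, 102, 197)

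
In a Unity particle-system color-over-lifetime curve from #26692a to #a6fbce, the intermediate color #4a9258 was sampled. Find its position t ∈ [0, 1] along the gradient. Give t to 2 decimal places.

0.28

Invert the lerp on the B channel (largest span, 164): t = (88 − 42) / (206 − 42) = 46/164 = 0.28049.
Check on R: (74 − 38)/(166 − 38) = 0.2812 ✓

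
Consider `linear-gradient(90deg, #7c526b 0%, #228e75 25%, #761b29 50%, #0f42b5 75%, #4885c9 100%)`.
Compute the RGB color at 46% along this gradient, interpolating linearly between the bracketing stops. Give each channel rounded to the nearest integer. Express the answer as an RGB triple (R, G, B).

46% lies between the 25% and 50% stops, so the local fraction is t = (46 − 25)/(50 − 25) = 21/25 ≈ 0.84.
#228e75 → (34, 142, 117); #761b29 → (118, 27, 41).
R = 34 + 0.84 × (118 − 34) = 104.56 → 105
G = 142 + 0.84 × (27 − 142) = 45.4 → 45
B = 117 + 0.84 × (41 − 117) = 53.16 → 53

(105, 45, 53)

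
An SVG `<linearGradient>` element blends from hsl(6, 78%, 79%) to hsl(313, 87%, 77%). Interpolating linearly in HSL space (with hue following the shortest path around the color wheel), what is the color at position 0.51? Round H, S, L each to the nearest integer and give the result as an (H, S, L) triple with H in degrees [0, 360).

(339, 83, 78)

Hue: 313 − 6 = 307°, but |307| > 180 so the shorter arc goes the other way: Δh = 307 − 360 = -53°.
H = 6 + 0.51 × (-53) = -21.03 → -21 → -21 mod 360 = 339°
S = 78 + 0.51 × (87 − 78) = 82.59 → 83%
L = 79 + 0.51 × (77 − 79) = 77.98 → 78%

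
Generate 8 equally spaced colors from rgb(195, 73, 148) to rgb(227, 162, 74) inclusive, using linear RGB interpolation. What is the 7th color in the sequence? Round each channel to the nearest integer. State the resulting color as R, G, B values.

With 8 swatches and endpoints inclusive, swatch 7 sits at t = (7 − 1)/(8 − 1) = 6/7 ≈ 0.8571.
R = 195 + 0.8571 × (227 − 195) = 222.427 → 222
G = 73 + 0.8571 × (162 − 73) = 149.282 → 149
B = 148 + 0.8571 × (74 − 148) = 84.575 → 85

(222, 149, 85)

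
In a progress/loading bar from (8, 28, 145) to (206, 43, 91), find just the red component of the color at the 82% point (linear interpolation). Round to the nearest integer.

170

R = 8 + 0.82 × (206 − 8) = 170.36 → 170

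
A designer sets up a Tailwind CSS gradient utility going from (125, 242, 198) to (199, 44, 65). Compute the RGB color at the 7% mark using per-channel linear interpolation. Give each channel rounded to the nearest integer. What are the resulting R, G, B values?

7% corresponds to t = 0.07.
R = 125 + 0.07 × (199 − 125) = 125 + 0.07 × 74 = 130.18 → 130
G = 242 + 0.07 × (44 − 242) = 242 + 0.07 × -198 = 228.14 → 228
B = 198 + 0.07 × (65 − 198) = 198 + 0.07 × -133 = 188.69 → 189

(130, 228, 189)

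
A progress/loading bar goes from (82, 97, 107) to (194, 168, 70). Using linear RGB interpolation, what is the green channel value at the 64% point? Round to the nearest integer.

G = 97 + 0.64 × (168 − 97) = 142.44 → 142

142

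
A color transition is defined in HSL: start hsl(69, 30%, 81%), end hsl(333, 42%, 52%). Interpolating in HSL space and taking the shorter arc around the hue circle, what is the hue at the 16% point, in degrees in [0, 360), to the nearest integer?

54

Hue: 333 − 69 = 264°, but |264| > 180 so the shorter arc goes the other way: Δh = 264 − 360 = -96°.
H = 69 + 0.16 × (-96) = 53.64 → 54°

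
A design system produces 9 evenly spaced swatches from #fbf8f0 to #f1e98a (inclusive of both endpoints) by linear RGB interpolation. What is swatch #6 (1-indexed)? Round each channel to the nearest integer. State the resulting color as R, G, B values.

With 9 swatches and endpoints inclusive, swatch 6 sits at t = (6 − 1)/(9 − 1) = 5/8 ≈ 0.625.
#fbf8f0 → (251, 248, 240); #f1e98a → (241, 233, 138).
R = 251 + 0.625 × (241 − 251) = 244.75 → 245
G = 248 + 0.625 × (233 − 248) = 238.625 → 239
B = 240 + 0.625 × (138 − 240) = 176.25 → 176

(245, 239, 176)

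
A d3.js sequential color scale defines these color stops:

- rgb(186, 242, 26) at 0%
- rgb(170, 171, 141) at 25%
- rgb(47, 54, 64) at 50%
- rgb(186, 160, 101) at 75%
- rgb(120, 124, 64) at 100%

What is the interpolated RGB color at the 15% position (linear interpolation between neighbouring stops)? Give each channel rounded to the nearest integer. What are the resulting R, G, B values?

15% lies between the 0% and 25% stops, so the local fraction is t = (15 − 0)/(25 − 0) = 15/25 ≈ 0.6.
R = 186 + 0.6 × (170 − 186) = 176.4 → 176
G = 242 + 0.6 × (171 − 242) = 199.4 → 199
B = 26 + 0.6 × (141 − 26) = 95 → 95

(176, 199, 95)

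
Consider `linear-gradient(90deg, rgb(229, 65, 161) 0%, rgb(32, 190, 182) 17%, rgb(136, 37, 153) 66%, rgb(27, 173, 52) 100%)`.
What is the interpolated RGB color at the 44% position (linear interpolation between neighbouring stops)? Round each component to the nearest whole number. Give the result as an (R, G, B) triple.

44% lies between the 17% and 66% stops, so the local fraction is t = (44 − 17)/(66 − 17) = 27/49 ≈ 0.551.
R = 32 + 0.551 × (136 − 32) = 89.304 → 89
G = 190 + 0.551 × (37 − 190) = 105.697 → 106
B = 182 + 0.551 × (153 − 182) = 166.021 → 166

(89, 106, 166)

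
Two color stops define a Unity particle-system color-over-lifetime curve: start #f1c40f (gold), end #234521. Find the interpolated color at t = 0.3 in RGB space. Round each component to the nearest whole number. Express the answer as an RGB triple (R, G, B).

#f1c40f → (241, 196, 15); #234521 → (35, 69, 33).
R = 241 + 0.3 × (35 − 241) = 241 + 0.3 × -206 = 179.2 → 179
G = 196 + 0.3 × (69 − 196) = 196 + 0.3 × -127 = 157.9 → 158
B = 15 + 0.3 × (33 − 15) = 15 + 0.3 × 18 = 20.4 → 20
So the blended color is (179, 158, 20), about #b39e14.

(179, 158, 20)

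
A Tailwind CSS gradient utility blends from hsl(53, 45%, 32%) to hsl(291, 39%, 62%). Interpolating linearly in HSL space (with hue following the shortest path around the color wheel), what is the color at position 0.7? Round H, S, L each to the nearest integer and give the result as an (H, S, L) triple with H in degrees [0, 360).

(328, 41, 53)

Hue: 291 − 53 = 238°, but |238| > 180 so the shorter arc goes the other way: Δh = 238 − 360 = -122°.
H = 53 + 0.7 × (-122) = -32.4 → -32 → -32 mod 360 = 328°
S = 45 + 0.7 × (39 − 45) = 40.8 → 41%
L = 32 + 0.7 × (62 − 32) = 53 → 53%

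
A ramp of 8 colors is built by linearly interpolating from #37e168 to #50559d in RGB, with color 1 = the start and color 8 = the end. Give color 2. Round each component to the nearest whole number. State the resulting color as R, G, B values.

With 8 swatches and endpoints inclusive, swatch 2 sits at t = (2 − 1)/(8 − 1) = 1/7 ≈ 0.1429.
#37e168 → (55, 225, 104); #50559d → (80, 85, 157).
R = 55 + 0.1429 × (80 − 55) = 58.572 → 59
G = 225 + 0.1429 × (85 − 225) = 204.994 → 205
B = 104 + 0.1429 × (157 − 104) = 111.574 → 112

(59, 205, 112)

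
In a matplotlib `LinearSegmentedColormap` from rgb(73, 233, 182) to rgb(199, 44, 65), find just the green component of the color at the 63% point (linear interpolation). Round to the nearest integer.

G = 233 + 0.63 × (44 − 233) = 113.93 → 114

114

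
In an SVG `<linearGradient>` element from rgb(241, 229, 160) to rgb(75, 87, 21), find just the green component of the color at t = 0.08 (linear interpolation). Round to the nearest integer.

G = 229 + 0.08 × (87 − 229) = 217.64 → 218

218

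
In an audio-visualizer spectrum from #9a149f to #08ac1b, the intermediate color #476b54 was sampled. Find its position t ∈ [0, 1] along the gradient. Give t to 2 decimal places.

0.57

Invert the lerp on the G channel (largest span, 152): t = (107 − 20) / (172 − 20) = 87/152 = 0.57237.
Check on R: (71 − 154)/(8 − 154) = 0.5685 ✓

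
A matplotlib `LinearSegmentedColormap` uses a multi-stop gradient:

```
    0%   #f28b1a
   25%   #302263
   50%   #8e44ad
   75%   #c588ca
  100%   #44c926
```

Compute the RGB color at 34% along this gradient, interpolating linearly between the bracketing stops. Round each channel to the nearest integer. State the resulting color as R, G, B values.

34% lies between the 25% and 50% stops, so the local fraction is t = (34 − 25)/(50 − 25) = 9/25 ≈ 0.36.
#302263 → (48, 34, 99); #8e44ad → (142, 68, 173).
R = 48 + 0.36 × (142 − 48) = 81.84 → 82
G = 34 + 0.36 × (68 − 34) = 46.24 → 46
B = 99 + 0.36 × (173 − 99) = 125.64 → 126

(82, 46, 126)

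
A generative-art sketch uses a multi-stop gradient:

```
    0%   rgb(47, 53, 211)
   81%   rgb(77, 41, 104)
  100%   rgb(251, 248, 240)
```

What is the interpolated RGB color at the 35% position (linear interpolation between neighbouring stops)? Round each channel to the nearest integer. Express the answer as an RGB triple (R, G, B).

(60, 48, 165)

35% lies between the 0% and 81% stops, so the local fraction is t = (35 − 0)/(81 − 0) = 35/81 ≈ 0.4321.
R = 47 + 0.4321 × (77 − 47) = 59.963 → 60
G = 53 + 0.4321 × (41 − 53) = 47.815 → 48
B = 211 + 0.4321 × (104 − 211) = 164.765 → 165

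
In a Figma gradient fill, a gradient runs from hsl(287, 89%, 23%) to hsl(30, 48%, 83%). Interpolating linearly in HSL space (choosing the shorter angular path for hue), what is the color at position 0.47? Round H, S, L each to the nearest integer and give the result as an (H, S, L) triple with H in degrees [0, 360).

(335, 70, 51)

Hue: 30 − 287 = -257°, but |-257| > 180 so the shorter arc goes the other way: Δh = -257 + 360 = 103°.
H = 287 + 0.47 × (103) = 335.41 → 335°
S = 89 + 0.47 × (48 − 89) = 69.73 → 70%
L = 23 + 0.47 × (83 − 23) = 51.2 → 51%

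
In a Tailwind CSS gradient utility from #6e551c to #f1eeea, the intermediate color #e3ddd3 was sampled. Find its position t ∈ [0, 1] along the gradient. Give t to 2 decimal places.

0.89

Invert the lerp on the B channel (largest span, 206): t = (211 − 28) / (234 − 28) = 183/206 = 0.88835.
Check on R: (227 − 110)/(241 − 110) = 0.8931 ✓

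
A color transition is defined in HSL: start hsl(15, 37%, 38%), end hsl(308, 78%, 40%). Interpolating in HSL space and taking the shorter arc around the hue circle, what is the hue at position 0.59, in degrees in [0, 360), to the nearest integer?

335

Hue: 308 − 15 = 293°, but |293| > 180 so the shorter arc goes the other way: Δh = 293 − 360 = -67°.
H = 15 + 0.59 × (-67) = -24.53 → -25 → -25 mod 360 = 335°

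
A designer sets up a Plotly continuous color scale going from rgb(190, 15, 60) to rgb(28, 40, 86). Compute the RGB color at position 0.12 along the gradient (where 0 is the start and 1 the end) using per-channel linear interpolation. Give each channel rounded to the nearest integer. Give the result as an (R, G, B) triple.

(171, 18, 63)

R = 190 + 0.12 × (28 − 190) = 190 + 0.12 × -162 = 170.56 → 171
G = 15 + 0.12 × (40 − 15) = 15 + 0.12 × 25 = 18 → 18
B = 60 + 0.12 × (86 − 60) = 60 + 0.12 × 26 = 63.12 → 63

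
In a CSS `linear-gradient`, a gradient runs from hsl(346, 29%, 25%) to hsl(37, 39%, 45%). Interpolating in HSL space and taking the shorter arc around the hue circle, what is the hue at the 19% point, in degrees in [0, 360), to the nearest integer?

356

Hue: 37 − 346 = -309°, but |-309| > 180 so the shorter arc goes the other way: Δh = -309 + 360 = 51°.
H = 346 + 0.19 × (51) = 355.69 → 356°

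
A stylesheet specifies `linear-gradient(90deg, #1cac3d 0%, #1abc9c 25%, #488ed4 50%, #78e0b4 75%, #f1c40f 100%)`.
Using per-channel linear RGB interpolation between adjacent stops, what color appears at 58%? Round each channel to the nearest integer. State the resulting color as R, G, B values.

(87, 168, 202)

58% lies between the 50% and 75% stops, so the local fraction is t = (58 − 50)/(75 − 50) = 8/25 ≈ 0.32.
#488ed4 → (72, 142, 212); #78e0b4 → (120, 224, 180).
R = 72 + 0.32 × (120 − 72) = 87.36 → 87
G = 142 + 0.32 × (224 − 142) = 168.24 → 168
B = 212 + 0.32 × (180 − 212) = 201.76 → 202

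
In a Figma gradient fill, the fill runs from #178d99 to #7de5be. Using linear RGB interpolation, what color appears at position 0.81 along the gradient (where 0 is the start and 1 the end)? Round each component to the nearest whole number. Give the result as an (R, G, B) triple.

#178d99 → (23, 141, 153); #7de5be → (125, 229, 190).
R = 23 + 0.81 × (125 − 23) = 23 + 0.81 × 102 = 105.62 → 106
G = 141 + 0.81 × (229 − 141) = 141 + 0.81 × 88 = 212.28 → 212
B = 153 + 0.81 × (190 − 153) = 153 + 0.81 × 37 = 182.97 → 183
So the blended color is (106, 212, 183), about #6ad4b7.

(106, 212, 183)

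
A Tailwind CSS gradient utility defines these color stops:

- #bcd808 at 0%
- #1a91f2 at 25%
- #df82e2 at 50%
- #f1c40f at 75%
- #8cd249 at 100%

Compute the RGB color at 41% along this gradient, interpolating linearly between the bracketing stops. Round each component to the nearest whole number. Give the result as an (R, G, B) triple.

(152, 135, 232)

41% lies between the 25% and 50% stops, so the local fraction is t = (41 − 25)/(50 − 25) = 16/25 ≈ 0.64.
#1a91f2 → (26, 145, 242); #df82e2 → (223, 130, 226).
R = 26 + 0.64 × (223 − 26) = 152.08 → 152
G = 145 + 0.64 × (130 − 145) = 135.4 → 135
B = 242 + 0.64 × (226 − 242) = 231.76 → 232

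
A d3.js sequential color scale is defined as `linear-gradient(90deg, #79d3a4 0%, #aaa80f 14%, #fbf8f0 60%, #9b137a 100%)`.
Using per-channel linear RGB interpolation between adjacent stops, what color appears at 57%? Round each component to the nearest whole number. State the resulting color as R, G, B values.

(246, 243, 225)

57% lies between the 14% and 60% stops, so the local fraction is t = (57 − 14)/(60 − 14) = 43/46 ≈ 0.9348.
#aaa80f → (170, 168, 15); #fbf8f0 → (251, 248, 240).
R = 170 + 0.9348 × (251 − 170) = 245.719 → 246
G = 168 + 0.9348 × (248 − 168) = 242.784 → 243
B = 15 + 0.9348 × (240 − 15) = 225.33 → 225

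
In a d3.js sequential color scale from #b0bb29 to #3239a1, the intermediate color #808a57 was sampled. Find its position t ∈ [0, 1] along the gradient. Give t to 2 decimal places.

Invert the lerp on the G channel (largest span, 130): t = (138 − 187) / (57 − 187) = -49/-130 = 0.37692.
Check on R: (128 − 176)/(50 − 176) = 0.381 ✓

0.38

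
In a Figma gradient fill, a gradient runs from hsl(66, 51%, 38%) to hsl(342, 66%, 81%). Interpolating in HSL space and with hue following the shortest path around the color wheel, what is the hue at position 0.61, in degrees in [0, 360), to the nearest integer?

15

Hue: 342 − 66 = 276°, but |276| > 180 so the shorter arc goes the other way: Δh = 276 − 360 = -84°.
H = 66 + 0.61 × (-84) = 14.76 → 15°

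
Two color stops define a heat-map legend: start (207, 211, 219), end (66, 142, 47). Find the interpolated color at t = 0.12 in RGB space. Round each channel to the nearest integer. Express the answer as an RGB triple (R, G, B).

R = 207 + 0.12 × (66 − 207) = 207 + 0.12 × -141 = 190.08 → 190
G = 211 + 0.12 × (142 − 211) = 211 + 0.12 × -69 = 202.72 → 203
B = 219 + 0.12 × (47 − 219) = 219 + 0.12 × -172 = 198.36 → 198

(190, 203, 198)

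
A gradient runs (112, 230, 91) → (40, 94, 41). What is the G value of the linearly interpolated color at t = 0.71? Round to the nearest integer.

133

G = 230 + 0.71 × (94 − 230) = 133.44 → 133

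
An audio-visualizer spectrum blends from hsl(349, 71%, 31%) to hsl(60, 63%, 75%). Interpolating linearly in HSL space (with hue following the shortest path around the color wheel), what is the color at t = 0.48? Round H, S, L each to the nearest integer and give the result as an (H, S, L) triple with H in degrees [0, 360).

(23, 67, 52)

Hue: 60 − 349 = -289°, but |-289| > 180 so the shorter arc goes the other way: Δh = -289 + 360 = 71°.
H = 349 + 0.48 × (71) = 383.08 → 383 → 383 mod 360 = 23°
S = 71 + 0.48 × (63 − 71) = 67.16 → 67%
L = 31 + 0.48 × (75 − 31) = 52.12 → 52%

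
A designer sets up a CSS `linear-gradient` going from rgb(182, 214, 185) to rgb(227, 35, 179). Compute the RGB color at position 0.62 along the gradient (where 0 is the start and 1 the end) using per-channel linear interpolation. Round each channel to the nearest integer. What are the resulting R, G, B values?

(210, 103, 181)

R = 182 + 0.62 × (227 − 182) = 182 + 0.62 × 45 = 209.9 → 210
G = 214 + 0.62 × (35 − 214) = 214 + 0.62 × -179 = 103.02 → 103
B = 185 + 0.62 × (179 − 185) = 185 + 0.62 × -6 = 181.28 → 181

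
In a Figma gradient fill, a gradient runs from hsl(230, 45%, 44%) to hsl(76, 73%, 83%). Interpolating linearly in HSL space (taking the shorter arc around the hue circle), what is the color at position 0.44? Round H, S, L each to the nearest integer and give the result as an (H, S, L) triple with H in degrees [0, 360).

(162, 57, 61)

Hue arc: Δh = 76 − 230 = -154° (|Δh| ≤ 180, already the shorter path).
H = 230 + 0.44 × (-154) = 162.24 → 162°
S = 45 + 0.44 × (73 − 45) = 57.32 → 57%
L = 44 + 0.44 × (83 − 44) = 61.16 → 61%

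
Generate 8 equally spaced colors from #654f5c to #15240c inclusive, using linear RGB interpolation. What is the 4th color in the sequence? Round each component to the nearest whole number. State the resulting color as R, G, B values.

With 8 swatches and endpoints inclusive, swatch 4 sits at t = (4 − 1)/(8 − 1) = 3/7 ≈ 0.4286.
#654f5c → (101, 79, 92); #15240c → (21, 36, 12).
R = 101 + 0.4286 × (21 − 101) = 66.712 → 67
G = 79 + 0.4286 × (36 − 79) = 60.57 → 61
B = 92 + 0.4286 × (12 − 92) = 57.712 → 58

(67, 61, 58)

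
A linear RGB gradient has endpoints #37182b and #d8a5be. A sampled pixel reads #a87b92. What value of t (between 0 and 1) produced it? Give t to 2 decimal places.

Invert the lerp on the R channel (largest span, 161): t = (168 − 55) / (216 − 55) = 113/161 = 0.70186.
Check on G: (123 − 24)/(165 − 24) = 0.7021 ✓

0.70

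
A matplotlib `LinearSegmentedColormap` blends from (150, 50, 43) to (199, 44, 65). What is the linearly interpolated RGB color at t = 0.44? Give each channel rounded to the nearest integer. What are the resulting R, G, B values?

R = 150 + 0.44 × (199 − 150) = 150 + 0.44 × 49 = 171.56 → 172
G = 50 + 0.44 × (44 − 50) = 50 + 0.44 × -6 = 47.36 → 47
B = 43 + 0.44 × (65 − 43) = 43 + 0.44 × 22 = 52.68 → 53

(172, 47, 53)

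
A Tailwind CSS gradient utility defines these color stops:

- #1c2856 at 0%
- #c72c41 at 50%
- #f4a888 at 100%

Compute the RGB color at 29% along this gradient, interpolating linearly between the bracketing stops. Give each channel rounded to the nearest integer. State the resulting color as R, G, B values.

29% lies between the 0% and 50% stops, so the local fraction is t = (29 − 0)/(50 − 0) = 29/50 ≈ 0.58.
#1c2856 → (28, 40, 86); #c72c41 → (199, 44, 65).
R = 28 + 0.58 × (199 − 28) = 127.18 → 127
G = 40 + 0.58 × (44 − 40) = 42.32 → 42
B = 86 + 0.58 × (65 − 86) = 73.82 → 74

(127, 42, 74)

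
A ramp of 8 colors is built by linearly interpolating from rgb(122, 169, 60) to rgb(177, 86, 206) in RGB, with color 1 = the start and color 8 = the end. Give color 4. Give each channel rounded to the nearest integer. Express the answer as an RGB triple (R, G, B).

With 8 swatches and endpoints inclusive, swatch 4 sits at t = (4 − 1)/(8 − 1) = 3/7 ≈ 0.4286.
R = 122 + 0.4286 × (177 − 122) = 145.573 → 146
G = 169 + 0.4286 × (86 − 169) = 133.426 → 133
B = 60 + 0.4286 × (206 − 60) = 122.576 → 123

(146, 133, 123)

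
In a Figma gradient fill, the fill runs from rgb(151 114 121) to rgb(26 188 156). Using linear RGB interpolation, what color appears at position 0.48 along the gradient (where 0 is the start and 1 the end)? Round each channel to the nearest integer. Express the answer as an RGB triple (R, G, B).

(91, 150, 138)

R = 151 + 0.48 × (26 − 151) = 151 + 0.48 × -125 = 91 → 91
G = 114 + 0.48 × (188 − 114) = 114 + 0.48 × 74 = 149.52 → 150
B = 121 + 0.48 × (156 − 121) = 121 + 0.48 × 35 = 137.8 → 138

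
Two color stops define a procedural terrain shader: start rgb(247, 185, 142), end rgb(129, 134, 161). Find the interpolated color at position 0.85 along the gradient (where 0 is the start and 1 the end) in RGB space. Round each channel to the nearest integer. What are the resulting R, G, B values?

R = 247 + 0.85 × (129 − 247) = 247 + 0.85 × -118 = 146.7 → 147
G = 185 + 0.85 × (134 − 185) = 185 + 0.85 × -51 = 141.65 → 142
B = 142 + 0.85 × (161 − 142) = 142 + 0.85 × 19 = 158.15 → 158

(147, 142, 158)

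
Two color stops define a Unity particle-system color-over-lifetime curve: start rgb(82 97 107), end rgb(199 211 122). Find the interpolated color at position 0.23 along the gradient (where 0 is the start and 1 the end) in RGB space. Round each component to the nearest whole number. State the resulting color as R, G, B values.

R = 82 + 0.23 × (199 − 82) = 82 + 0.23 × 117 = 108.91 → 109
G = 97 + 0.23 × (211 − 97) = 97 + 0.23 × 114 = 123.22 → 123
B = 107 + 0.23 × (122 − 107) = 107 + 0.23 × 15 = 110.45 → 110

(109, 123, 110)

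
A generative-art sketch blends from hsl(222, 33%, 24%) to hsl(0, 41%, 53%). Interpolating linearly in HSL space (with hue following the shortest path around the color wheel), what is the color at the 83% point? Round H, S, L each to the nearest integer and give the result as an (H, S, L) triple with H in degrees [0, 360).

(337, 40, 48)

Hue: 0 − 222 = -222°, but |-222| > 180 so the shorter arc goes the other way: Δh = -222 + 360 = 138°.
H = 222 + 0.83 × (138) = 336.54 → 337°
S = 33 + 0.83 × (41 − 33) = 39.64 → 40%
L = 24 + 0.83 × (53 − 24) = 48.07 → 48%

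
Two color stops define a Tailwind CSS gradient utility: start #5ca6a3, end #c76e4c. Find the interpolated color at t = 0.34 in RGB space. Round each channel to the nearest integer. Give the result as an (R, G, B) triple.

#5ca6a3 → (92, 166, 163); #c76e4c → (199, 110, 76).
R = 92 + 0.34 × (199 − 92) = 92 + 0.34 × 107 = 128.38 → 128
G = 166 + 0.34 × (110 − 166) = 166 + 0.34 × -56 = 146.96 → 147
B = 163 + 0.34 × (76 − 163) = 163 + 0.34 × -87 = 133.42 → 133

(128, 147, 133)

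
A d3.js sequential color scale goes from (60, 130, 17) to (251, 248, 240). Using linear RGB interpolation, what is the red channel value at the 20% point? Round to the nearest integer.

98

R = 60 + 0.2 × (251 − 60) = 98.2 → 98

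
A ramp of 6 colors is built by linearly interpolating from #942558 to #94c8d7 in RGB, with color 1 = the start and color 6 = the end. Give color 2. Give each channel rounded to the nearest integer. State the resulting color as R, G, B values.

With 6 swatches and endpoints inclusive, swatch 2 sits at t = (2 − 1)/(6 − 1) = 1/5 ≈ 0.2.
#942558 → (148, 37, 88); #94c8d7 → (148, 200, 215).
R = 148 + 0.2 × (148 − 148) = 148 → 148
G = 37 + 0.2 × (200 − 37) = 69.6 → 70
B = 88 + 0.2 × (215 − 88) = 113.4 → 113

(148, 70, 113)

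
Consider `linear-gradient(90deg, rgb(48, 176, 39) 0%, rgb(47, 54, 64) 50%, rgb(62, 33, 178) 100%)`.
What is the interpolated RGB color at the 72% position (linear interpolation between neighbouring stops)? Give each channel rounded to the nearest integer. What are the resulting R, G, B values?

72% lies between the 50% and 100% stops, so the local fraction is t = (72 − 50)/(100 − 50) = 22/50 ≈ 0.44.
R = 47 + 0.44 × (62 − 47) = 53.6 → 54
G = 54 + 0.44 × (33 − 54) = 44.76 → 45
B = 64 + 0.44 × (178 − 64) = 114.16 → 114

(54, 45, 114)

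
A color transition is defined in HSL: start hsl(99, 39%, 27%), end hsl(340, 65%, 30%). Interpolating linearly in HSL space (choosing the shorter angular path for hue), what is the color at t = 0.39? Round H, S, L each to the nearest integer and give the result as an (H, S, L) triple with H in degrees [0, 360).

(53, 49, 28)

Hue: 340 − 99 = 241°, but |241| > 180 so the shorter arc goes the other way: Δh = 241 − 360 = -119°.
H = 99 + 0.39 × (-119) = 52.59 → 53°
S = 39 + 0.39 × (65 − 39) = 49.14 → 49%
L = 27 + 0.39 × (30 − 27) = 28.17 → 28%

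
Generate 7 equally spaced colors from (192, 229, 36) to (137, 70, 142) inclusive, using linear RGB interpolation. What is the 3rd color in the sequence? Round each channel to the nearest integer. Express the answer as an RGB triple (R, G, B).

(174, 176, 71)

With 7 swatches and endpoints inclusive, swatch 3 sits at t = (3 − 1)/(7 − 1) = 2/6 ≈ 0.3333.
R = 192 + 0.3333 × (137 − 192) = 173.668 → 174
G = 229 + 0.3333 × (70 − 229) = 176.005 → 176
B = 36 + 0.3333 × (142 − 36) = 71.33 → 71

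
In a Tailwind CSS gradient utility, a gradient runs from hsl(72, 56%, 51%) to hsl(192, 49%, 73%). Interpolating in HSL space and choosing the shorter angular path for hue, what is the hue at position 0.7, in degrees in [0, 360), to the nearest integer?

156

Hue arc: Δh = 192 − 72 = 120° (|Δh| ≤ 180, already the shorter path).
H = 72 + 0.7 × (120) = 156 → 156°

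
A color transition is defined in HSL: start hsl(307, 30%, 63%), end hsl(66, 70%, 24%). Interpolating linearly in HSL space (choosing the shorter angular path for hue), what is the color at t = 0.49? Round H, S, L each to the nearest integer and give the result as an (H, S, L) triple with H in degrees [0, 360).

Hue: 66 − 307 = -241°, but |-241| > 180 so the shorter arc goes the other way: Δh = -241 + 360 = 119°.
H = 307 + 0.49 × (119) = 365.31 → 365 → 365 mod 360 = 5°
S = 30 + 0.49 × (70 − 30) = 49.6 → 50%
L = 63 + 0.49 × (24 − 63) = 43.89 → 44%

(5, 50, 44)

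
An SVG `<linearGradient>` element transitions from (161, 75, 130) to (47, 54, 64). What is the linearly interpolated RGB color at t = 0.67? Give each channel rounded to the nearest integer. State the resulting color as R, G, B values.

R = 161 + 0.67 × (47 − 161) = 161 + 0.67 × -114 = 84.62 → 85
G = 75 + 0.67 × (54 − 75) = 75 + 0.67 × -21 = 60.93 → 61
B = 130 + 0.67 × (64 − 130) = 130 + 0.67 × -66 = 85.78 → 86
So the blended color is (85, 61, 86), about #553d56.

(85, 61, 86)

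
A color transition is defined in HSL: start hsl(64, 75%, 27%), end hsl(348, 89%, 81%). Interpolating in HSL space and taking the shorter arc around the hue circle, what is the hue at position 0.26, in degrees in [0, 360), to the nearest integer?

Hue: 348 − 64 = 284°, but |284| > 180 so the shorter arc goes the other way: Δh = 284 − 360 = -76°.
H = 64 + 0.26 × (-76) = 44.24 → 44°

44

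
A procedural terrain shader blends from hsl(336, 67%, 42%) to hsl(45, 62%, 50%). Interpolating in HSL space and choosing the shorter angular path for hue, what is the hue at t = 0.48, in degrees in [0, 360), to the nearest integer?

9

Hue: 45 − 336 = -291°, but |-291| > 180 so the shorter arc goes the other way: Δh = -291 + 360 = 69°.
H = 336 + 0.48 × (69) = 369.12 → 369 → 369 mod 360 = 9°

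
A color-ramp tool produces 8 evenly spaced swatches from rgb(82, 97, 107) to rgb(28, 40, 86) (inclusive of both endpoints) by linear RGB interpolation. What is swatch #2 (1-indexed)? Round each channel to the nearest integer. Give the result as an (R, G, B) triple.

With 8 swatches and endpoints inclusive, swatch 2 sits at t = (2 − 1)/(8 − 1) = 1/7 ≈ 0.1429.
R = 82 + 0.1429 × (28 − 82) = 74.283 → 74
G = 97 + 0.1429 × (40 − 97) = 88.855 → 89
B = 107 + 0.1429 × (86 − 107) = 103.999 → 104

(74, 89, 104)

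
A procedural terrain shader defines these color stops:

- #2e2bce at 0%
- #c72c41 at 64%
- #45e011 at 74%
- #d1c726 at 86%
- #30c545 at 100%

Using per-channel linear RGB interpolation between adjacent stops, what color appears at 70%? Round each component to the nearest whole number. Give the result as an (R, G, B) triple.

(121, 152, 36)

70% lies between the 64% and 74% stops, so the local fraction is t = (70 − 64)/(74 − 64) = 6/10 ≈ 0.6.
#c72c41 → (199, 44, 65); #45e011 → (69, 224, 17).
R = 199 + 0.6 × (69 − 199) = 121 → 121
G = 44 + 0.6 × (224 − 44) = 152 → 152
B = 65 + 0.6 × (17 − 65) = 36.2 → 36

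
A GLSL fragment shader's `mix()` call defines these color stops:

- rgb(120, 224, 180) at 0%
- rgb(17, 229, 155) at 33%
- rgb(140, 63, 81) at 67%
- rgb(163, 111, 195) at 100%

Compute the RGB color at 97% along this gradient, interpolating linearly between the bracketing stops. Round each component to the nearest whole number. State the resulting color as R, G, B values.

(161, 107, 185)

97% lies between the 67% and 100% stops, so the local fraction is t = (97 − 67)/(100 − 67) = 30/33 ≈ 0.9091.
R = 140 + 0.9091 × (163 − 140) = 160.909 → 161
G = 63 + 0.9091 × (111 − 63) = 106.637 → 107
B = 81 + 0.9091 × (195 − 81) = 184.637 → 185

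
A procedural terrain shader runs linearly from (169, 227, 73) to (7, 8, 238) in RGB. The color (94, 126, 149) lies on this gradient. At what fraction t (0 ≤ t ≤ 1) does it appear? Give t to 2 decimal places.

0.46

Invert the lerp on the G channel (largest span, 219): t = (126 − 227) / (8 − 227) = -101/-219 = 0.46119.
Check on R: (94 − 169)/(7 − 169) = 0.463 ✓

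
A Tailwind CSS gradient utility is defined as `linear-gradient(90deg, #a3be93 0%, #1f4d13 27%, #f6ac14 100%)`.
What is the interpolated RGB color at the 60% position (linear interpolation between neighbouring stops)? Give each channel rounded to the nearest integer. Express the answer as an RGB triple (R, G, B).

(128, 120, 19)

60% lies between the 27% and 100% stops, so the local fraction is t = (60 − 27)/(100 − 27) = 33/73 ≈ 0.4521.
#1f4d13 → (31, 77, 19); #f6ac14 → (246, 172, 20).
R = 31 + 0.4521 × (246 − 31) = 128.202 → 128
G = 77 + 0.4521 × (172 − 77) = 119.95 → 120
B = 19 + 0.4521 × (20 − 19) = 19.452 → 19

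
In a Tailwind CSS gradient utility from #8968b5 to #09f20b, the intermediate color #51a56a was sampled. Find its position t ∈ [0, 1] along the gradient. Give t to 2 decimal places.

Invert the lerp on the B channel (largest span, 170): t = (106 − 181) / (11 − 181) = -75/-170 = 0.44118.
Check on R: (81 − 137)/(9 − 137) = 0.4375 ✓

0.44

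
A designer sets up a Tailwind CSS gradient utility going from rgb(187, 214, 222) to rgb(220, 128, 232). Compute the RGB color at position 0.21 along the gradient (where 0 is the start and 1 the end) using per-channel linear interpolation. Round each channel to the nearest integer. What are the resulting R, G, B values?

(194, 196, 224)

R = 187 + 0.21 × (220 − 187) = 187 + 0.21 × 33 = 193.93 → 194
G = 214 + 0.21 × (128 − 214) = 214 + 0.21 × -86 = 195.94 → 196
B = 222 + 0.21 × (232 − 222) = 222 + 0.21 × 10 = 224.1 → 224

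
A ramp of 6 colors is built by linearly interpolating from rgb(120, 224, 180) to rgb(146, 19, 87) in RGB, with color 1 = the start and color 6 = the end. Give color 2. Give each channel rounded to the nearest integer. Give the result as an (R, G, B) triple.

(125, 183, 161)

With 6 swatches and endpoints inclusive, swatch 2 sits at t = (2 − 1)/(6 − 1) = 1/5 ≈ 0.2.
R = 120 + 0.2 × (146 − 120) = 125.2 → 125
G = 224 + 0.2 × (19 − 224) = 183 → 183
B = 180 + 0.2 × (87 − 180) = 161.4 → 161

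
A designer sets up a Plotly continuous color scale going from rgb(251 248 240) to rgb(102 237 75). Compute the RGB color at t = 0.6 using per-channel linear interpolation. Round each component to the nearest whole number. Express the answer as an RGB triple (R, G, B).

(162, 241, 141)

R = 251 + 0.6 × (102 − 251) = 251 + 0.6 × -149 = 161.6 → 162
G = 248 + 0.6 × (237 − 248) = 248 + 0.6 × -11 = 241.4 → 241
B = 240 + 0.6 × (75 − 240) = 240 + 0.6 × -165 = 141 → 141
So the blended color is (162, 241, 141), about #a2f18d.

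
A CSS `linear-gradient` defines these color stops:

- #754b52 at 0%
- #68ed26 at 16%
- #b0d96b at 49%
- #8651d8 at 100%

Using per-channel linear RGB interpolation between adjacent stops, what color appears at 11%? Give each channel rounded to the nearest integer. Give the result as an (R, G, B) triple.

11% lies between the 0% and 16% stops, so the local fraction is t = (11 − 0)/(16 − 0) = 11/16 ≈ 0.6875.
#754b52 → (117, 75, 82); #68ed26 → (104, 237, 38).
R = 117 + 0.6875 × (104 − 117) = 108.062 → 108
G = 75 + 0.6875 × (237 − 75) = 186.375 → 186
B = 82 + 0.6875 × (38 − 82) = 51.75 → 52

(108, 186, 52)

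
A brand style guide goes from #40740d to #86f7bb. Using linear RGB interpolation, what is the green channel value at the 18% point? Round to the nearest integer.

140

G₁ = 116 (from #40740d), G₂ = 247 (from #86f7bb).
G = 116 + 0.18 × (247 − 116) = 139.58 → 140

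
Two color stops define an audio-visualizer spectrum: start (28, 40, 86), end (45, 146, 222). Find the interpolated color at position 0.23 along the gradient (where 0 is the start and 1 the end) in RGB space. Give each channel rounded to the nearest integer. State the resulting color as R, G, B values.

R = 28 + 0.23 × (45 − 28) = 28 + 0.23 × 17 = 31.91 → 32
G = 40 + 0.23 × (146 − 40) = 40 + 0.23 × 106 = 64.38 → 64
B = 86 + 0.23 × (222 − 86) = 86 + 0.23 × 136 = 117.28 → 117
So the blended color is (32, 64, 117), about #204075.

(32, 64, 117)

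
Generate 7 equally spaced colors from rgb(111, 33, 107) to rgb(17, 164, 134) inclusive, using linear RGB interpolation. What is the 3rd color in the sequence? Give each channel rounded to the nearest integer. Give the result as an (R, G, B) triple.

(80, 77, 116)

With 7 swatches and endpoints inclusive, swatch 3 sits at t = (3 − 1)/(7 − 1) = 2/6 ≈ 0.3333.
R = 111 + 0.3333 × (17 − 111) = 79.67 → 80
G = 33 + 0.3333 × (164 − 33) = 76.662 → 77
B = 107 + 0.3333 × (134 − 107) = 115.999 → 116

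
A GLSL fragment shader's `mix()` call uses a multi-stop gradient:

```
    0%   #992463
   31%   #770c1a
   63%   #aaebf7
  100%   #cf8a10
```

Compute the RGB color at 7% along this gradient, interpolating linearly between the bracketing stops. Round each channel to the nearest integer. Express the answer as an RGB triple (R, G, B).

(145, 31, 83)

7% lies between the 0% and 31% stops, so the local fraction is t = (7 − 0)/(31 − 0) = 7/31 ≈ 0.2258.
#992463 → (153, 36, 99); #770c1a → (119, 12, 26).
R = 153 + 0.2258 × (119 − 153) = 145.323 → 145
G = 36 + 0.2258 × (12 − 36) = 30.581 → 31
B = 99 + 0.2258 × (26 − 99) = 82.517 → 83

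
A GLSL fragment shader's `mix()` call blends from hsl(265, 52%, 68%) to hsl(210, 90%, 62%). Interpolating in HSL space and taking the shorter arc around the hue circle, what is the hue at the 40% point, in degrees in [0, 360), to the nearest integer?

Hue arc: Δh = 210 − 265 = -55° (|Δh| ≤ 180, already the shorter path).
H = 265 + 0.4 × (-55) = 243 → 243°

243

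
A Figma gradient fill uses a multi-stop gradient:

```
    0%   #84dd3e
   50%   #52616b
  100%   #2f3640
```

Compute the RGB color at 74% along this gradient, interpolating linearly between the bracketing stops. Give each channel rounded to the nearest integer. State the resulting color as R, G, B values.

(65, 76, 86)

74% lies between the 50% and 100% stops, so the local fraction is t = (74 − 50)/(100 − 50) = 24/50 ≈ 0.48.
#52616b → (82, 97, 107); #2f3640 → (47, 54, 64).
R = 82 + 0.48 × (47 − 82) = 65.2 → 65
G = 97 + 0.48 × (54 − 97) = 76.36 → 76
B = 107 + 0.48 × (64 − 107) = 86.36 → 86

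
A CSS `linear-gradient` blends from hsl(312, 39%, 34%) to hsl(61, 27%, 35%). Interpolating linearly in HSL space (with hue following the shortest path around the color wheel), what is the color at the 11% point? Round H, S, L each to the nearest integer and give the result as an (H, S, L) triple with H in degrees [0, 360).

(324, 38, 34)

Hue: 61 − 312 = -251°, but |-251| > 180 so the shorter arc goes the other way: Δh = -251 + 360 = 109°.
H = 312 + 0.11 × (109) = 323.99 → 324°
S = 39 + 0.11 × (27 − 39) = 37.68 → 38%
L = 34 + 0.11 × (35 − 34) = 34.11 → 34%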